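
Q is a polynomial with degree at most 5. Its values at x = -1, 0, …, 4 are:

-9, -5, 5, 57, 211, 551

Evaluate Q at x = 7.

3887

First differences: 4, 10, 52, 154, 340. Second differences: 6, 42, 102, 186. Third differences: 36, 60, 84. Fourth differences: 24, 24.
Level-4 differences are constant, so Q has degree 4.
Fitting a degree-4 polynomial gives Q(x) = x^4 + 4x³ + 2x² + 3x - 5.
Then Q(7) = 3887.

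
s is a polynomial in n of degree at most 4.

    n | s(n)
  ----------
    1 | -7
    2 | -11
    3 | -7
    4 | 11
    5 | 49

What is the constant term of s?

-1

First differences: -4, 4, 18, 38. Second differences: 8, 14, 20. Third differences: 6, 6.
Level-3 differences are constant, so s has degree 3.
Fitting a degree-3 polynomial gives s(n) = n³ - 2n² - 5n - 1.
The constant term is s(0) = -1.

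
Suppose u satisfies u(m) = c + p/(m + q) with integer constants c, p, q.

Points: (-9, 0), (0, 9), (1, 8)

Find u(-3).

24

(u(m) − c)(m + q) = p for each data point; the three points give a linear system in c and q, then p follows.
Solving: c = 4, q = 4, p = 20, so u(m) = 4 + 20/(m + 4).
Then u(-3) = 4 + 20/1 = 24.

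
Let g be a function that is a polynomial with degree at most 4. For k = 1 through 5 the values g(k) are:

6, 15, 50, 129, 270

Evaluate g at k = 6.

First differences: 9, 35, 79, 141. Second differences: 26, 44, 62. Third differences: 18, 18.
Level-3 differences are constant, so g has degree 3.
Extending the table by one column gives the next first difference 221, so g(6) = 270 + 221 = 491.

491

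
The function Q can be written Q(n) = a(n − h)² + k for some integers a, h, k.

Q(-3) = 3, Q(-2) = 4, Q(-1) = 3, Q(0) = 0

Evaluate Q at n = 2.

First differences 1, -1, -3; second difference -2 = 2a, so a = -1.
Expanding, the n-coefficient is −2ah = 2h; matching it to the data gives h = -2, and then k = 4.
So Q(n) = -1(n + 2)² + 4.
Q(2) = -1·4² + 4 = -12.

-12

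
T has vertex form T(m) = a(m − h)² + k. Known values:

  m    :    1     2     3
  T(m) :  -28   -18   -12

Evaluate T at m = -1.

First differences 10, 6; second difference -4 = 2a, so a = -2.
Expanding, the m-coefficient is −2ah = 4h; matching it to the data gives h = 4, and then k = -10.
So T(m) = -2(m − 4)² − 10.
T(-1) = -2·(-5)² − 10 = -60.

-60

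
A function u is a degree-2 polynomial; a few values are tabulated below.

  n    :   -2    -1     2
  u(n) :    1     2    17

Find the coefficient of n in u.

Write u(n) = an² + bn + c; the 3 given values yield a linear system in the 3 coefficients.
Solving, u(n) = n² + 4n + 5.
The coefficient of n is 4.

4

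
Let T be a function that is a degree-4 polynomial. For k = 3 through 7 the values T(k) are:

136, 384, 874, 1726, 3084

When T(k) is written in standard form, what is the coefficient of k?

Write T(k) = ak^4 + bk³ + ck² + dk + e; the 5 given values yield a linear system in the 5 coefficients.
Solving, T(k) = k^4 + 2k³ - k + 4.
The coefficient of k is -1.

-1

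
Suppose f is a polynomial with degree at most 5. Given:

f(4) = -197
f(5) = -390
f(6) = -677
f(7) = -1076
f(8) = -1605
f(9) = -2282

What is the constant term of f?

First differences: -193, -287, -399, -529, -677. Second differences: -94, -112, -130, -148. Third differences: -18, -18, -18.
Level-3 differences are constant, so f has degree 3.
Fitting a degree-3 polynomial gives f(x) = -3x³ - 2x² + 8x - 5.
The constant term is f(0) = -5.

-5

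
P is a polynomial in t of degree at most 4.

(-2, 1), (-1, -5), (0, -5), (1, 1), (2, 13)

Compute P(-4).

31

Write P(t) = at^4 + bt³ + ct² + dt + e; the 5 given values yield a linear system in the 5 coefficients.
Solving, the top 2 coefficients vanish, and P(t) = 3t² + 3t - 5.
Then P(-4) = 31.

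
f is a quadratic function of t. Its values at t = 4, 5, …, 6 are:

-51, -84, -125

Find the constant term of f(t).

1

Write f(t) = at² + bt + c; the 3 given values yield a linear system in the 3 coefficients.
Solving, f(t) = -4t² + 3t + 1.
The constant term is f(0) = 1.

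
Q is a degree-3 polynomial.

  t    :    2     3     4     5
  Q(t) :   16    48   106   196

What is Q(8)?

718

Write Q(t) = at³ + bt² + ct + d; the 4 given values yield a linear system in the 4 coefficients.
Solving, Q(t) = t³ + 4t² - 7t + 6.
Then Q(8) = 718.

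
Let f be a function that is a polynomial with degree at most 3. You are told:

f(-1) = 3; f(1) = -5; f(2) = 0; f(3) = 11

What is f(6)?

80

Write f(n) = an³ + bn² + cn + d; the 4 given values yield a linear system in the 4 coefficients.
Solving, the leading coefficient vanishes, and f(n) = 3n² - 4n - 4.
Then f(6) = 80.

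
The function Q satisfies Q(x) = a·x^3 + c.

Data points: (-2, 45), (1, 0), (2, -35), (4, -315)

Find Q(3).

-130

From Q(-2) = 45 and Q(1) = 0: -8a + c = 45 and 1a + c = 0.
Subtracting: 9a = -45, so a = -5; then c = 45 − (-5)·(-8) = 5.
So Q(x) = -5x³ + 5, and Q(3) = -130.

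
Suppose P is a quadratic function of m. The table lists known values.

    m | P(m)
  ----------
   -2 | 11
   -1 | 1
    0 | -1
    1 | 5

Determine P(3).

41

First differences: -10, -2, 6. Second differences: 8, 8.
Level-2 differences are constant, so P has degree 2.
Fitting a degree-2 polynomial gives P(m) = 4m² + 2m - 1.
Then P(3) = 41.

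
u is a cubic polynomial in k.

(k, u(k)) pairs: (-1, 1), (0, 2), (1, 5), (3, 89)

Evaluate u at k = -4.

Write u(k) = ak³ + bk² + ck + d; the 4 given values yield a linear system in the 4 coefficients.
Solving, u(k) = 3k³ + k² - k + 2.
Then u(-4) = -170.

-170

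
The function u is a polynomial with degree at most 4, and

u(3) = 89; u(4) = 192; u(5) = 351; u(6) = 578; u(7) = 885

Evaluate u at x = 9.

1787

First differences: 103, 159, 227, 307. Second differences: 56, 68, 80. Third differences: 12, 12.
Level-3 differences are constant, so u has degree 3.
Fitting a degree-3 polynomial gives u(x) = 2x³ + 4x² + x - 4.
Then u(9) = 1787.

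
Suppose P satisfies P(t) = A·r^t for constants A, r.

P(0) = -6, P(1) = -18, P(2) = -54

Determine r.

Consecutive ratio: -18/(-6) = 3, and -54/(-18) = 3, so r = 3.
Then A·3^0 = -6 gives A = -6, and P(t) = -6·3^t.

3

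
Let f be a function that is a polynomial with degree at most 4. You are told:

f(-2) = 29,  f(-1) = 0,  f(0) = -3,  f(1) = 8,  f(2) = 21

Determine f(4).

First differences: -29, -3, 11, 13. Second differences: 26, 14, 2. Third differences: -12, -12.
Level-3 differences are constant, so f has degree 3.
Fitting a degree-3 polynomial gives f(x) = -2x³ + 7x² + 6x - 3.
Then f(4) = 5.

5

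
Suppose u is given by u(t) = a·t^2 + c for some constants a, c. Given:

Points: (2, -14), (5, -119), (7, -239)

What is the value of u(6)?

-174

From u(2) = -14 and u(5) = -119: 4a + c = -14 and 25a + c = -119.
Subtracting: 21a = -105, so a = -5; then c = -14 − (-5)·4 = 6.
So u(t) = -5t² + 6, and u(6) = -174.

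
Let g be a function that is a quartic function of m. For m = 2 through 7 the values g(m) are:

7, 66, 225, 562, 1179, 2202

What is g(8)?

First differences: 59, 159, 337, 617, 1023. Second differences: 100, 178, 280, 406. Third differences: 78, 102, 126. Fourth differences: 24, 24.
Level-4 differences are constant, so g has degree 4.
Extending the table by one column gives the next first difference 1579, so g(8) = 2202 + 1579 = 3781.

3781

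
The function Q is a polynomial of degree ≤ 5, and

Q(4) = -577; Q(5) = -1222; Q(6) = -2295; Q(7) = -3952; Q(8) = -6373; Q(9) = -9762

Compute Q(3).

First differences: -645, -1073, -1657, -2421, -3389. Second differences: -428, -584, -764, -968. Third differences: -156, -180, -204. Fourth differences: -24, -24.
Level-4 differences are constant, so Q has degree 4.
Fitting a degree-4 polynomial gives Q(k) = -k^4 - 4k³ - 3k² - 5k + 3.
Then Q(3) = -228.

-228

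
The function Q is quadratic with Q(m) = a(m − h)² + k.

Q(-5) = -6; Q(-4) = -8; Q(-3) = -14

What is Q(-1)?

First differences -2, -6; second difference -4 = 2a, so a = -2.
Expanding, the m-coefficient is −2ah = 4h; matching it to the data gives h = -5, and then k = -6.
So Q(m) = -2(m + 5)² − 6.
Q(-1) = -2·4² − 6 = -38.

-38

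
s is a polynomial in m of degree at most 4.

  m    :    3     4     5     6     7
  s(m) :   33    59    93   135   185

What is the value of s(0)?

3

First differences: 26, 34, 42, 50. Second differences: 8, 8, 8.
Level-2 differences are constant, so s has degree 2.
Fitting a degree-2 polynomial gives s(m) = 4m² - 2m + 3.
Then s(0) = 3.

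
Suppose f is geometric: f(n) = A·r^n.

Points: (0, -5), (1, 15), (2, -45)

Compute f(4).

Consecutive ratio: 15/(-5) = -3, and -45/15 = -3, so r = -3.
Then A·(-3)^0 = -5 gives A = -5, and f(n) = -5·(-3)^n.
f(4) = -5·(-3)^4 = -405.

-405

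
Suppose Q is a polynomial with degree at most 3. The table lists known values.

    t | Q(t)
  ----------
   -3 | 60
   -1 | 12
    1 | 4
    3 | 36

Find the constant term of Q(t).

3

Write Q(t) = at³ + bt² + ct + d; the 4 given values yield a linear system in the 4 coefficients.
Solving, the leading coefficient vanishes, and Q(t) = 5t² - 4t + 3.
The constant term is Q(0) = 3.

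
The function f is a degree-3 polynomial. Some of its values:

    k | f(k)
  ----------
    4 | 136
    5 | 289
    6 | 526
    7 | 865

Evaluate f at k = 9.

1921

Write f(k) = ak³ + bk² + ck + d; the 4 given values yield a linear system in the 4 coefficients.
Solving, f(k) = 3k³ - 3k² - 3k + 4.
Then f(9) = 1921.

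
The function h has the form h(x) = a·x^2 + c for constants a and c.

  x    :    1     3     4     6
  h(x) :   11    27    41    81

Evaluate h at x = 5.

59

From h(1) = 11 and h(3) = 27: 1a + c = 11 and 9a + c = 27.
Subtracting: 8a = 16, so a = 2; then c = 11 − 2·1 = 9.
So h(x) = 2x² + 9, and h(5) = 59.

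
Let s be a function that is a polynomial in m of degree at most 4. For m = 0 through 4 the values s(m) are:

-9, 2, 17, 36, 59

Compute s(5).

86

First differences: 11, 15, 19, 23. Second differences: 4, 4, 4.
Level-2 differences are constant, so s has degree 2.
Fitting a degree-2 polynomial gives s(m) = 2m² + 9m - 9.
Then s(5) = 86.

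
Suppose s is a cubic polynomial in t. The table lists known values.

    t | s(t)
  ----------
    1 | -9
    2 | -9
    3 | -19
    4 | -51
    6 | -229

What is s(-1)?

9

Write s(t) = at³ + bt² + ct + d; the 5 given values yield a linear system in the 4 coefficients.
Solving, s(t) = -2t³ + 7t² - 7t - 7.
Then s(-1) = 9.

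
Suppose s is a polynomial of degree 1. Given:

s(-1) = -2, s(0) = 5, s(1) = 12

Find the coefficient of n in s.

7

Write s(n) = an + b; the 3 given values yield a linear system in the 2 coefficients.
Solving, s(n) = 7n + 5.
The coefficient of n is 7.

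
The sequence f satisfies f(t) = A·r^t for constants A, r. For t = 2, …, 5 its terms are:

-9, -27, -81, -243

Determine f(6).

Consecutive ratio: -27/(-9) = 3, and -81/(-27) = 3, so r = 3.
Then A·3^2 = -9 gives A = -1, and f(t) = -1·3^t.
f(6) = -1·3^6 = -729.

-729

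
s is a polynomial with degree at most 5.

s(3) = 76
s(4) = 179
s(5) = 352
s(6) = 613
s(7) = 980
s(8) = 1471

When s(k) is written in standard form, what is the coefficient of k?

First differences: 103, 173, 261, 367, 491. Second differences: 70, 88, 106, 124. Third differences: 18, 18, 18.
Level-3 differences are constant, so s has degree 3.
Fitting a degree-3 polynomial gives s(k) = 3k³ - k² - k + 7.
The coefficient of k is -1.

-1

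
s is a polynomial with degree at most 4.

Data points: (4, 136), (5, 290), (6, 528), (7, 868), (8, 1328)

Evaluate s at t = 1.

First differences: 154, 238, 340, 460. Second differences: 84, 102, 120. Third differences: 18, 18.
Level-3 differences are constant, so s has degree 3.
Fitting a degree-3 polynomial gives s(t) = 3t³ - 3t² - 2t.
Then s(1) = -2.

-2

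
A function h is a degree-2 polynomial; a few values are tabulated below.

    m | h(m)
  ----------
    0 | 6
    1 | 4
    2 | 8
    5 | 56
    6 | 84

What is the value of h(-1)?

Write h(m) = am² + bm + c; the 5 given values yield a linear system in the 3 coefficients.
Solving, h(m) = 3m² - 5m + 6.
Then h(-1) = 14.

14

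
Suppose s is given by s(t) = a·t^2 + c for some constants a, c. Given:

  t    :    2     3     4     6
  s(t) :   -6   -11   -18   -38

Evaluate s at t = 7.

From s(2) = -6 and s(3) = -11: 4a + c = -6 and 9a + c = -11.
Subtracting: 5a = -5, so a = -1; then c = -6 − (-1)·4 = -2.
So s(t) = -1t² − 2, and s(7) = -51.

-51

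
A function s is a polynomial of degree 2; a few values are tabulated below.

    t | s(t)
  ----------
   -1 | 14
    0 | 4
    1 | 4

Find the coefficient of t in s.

-5

Write s(t) = at² + bt + c; the 3 given values yield a linear system in the 3 coefficients.
Solving, s(t) = 5t² - 5t + 4.
The coefficient of t is -5.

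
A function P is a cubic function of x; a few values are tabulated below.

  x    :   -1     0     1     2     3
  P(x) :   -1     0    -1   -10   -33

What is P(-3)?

First differences: 1, -1, -9, -23. Second differences: -2, -8, -14. Third differences: -6, -6.
Level-3 differences are constant, so P has degree 3.
Fitting a degree-3 polynomial gives P(x) = -x³ - x² + x.
Then P(-3) = 15.

15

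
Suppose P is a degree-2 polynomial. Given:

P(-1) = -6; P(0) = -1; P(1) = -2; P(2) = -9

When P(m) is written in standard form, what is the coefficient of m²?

First differences: 5, -1, -7. Second differences: -6, -6.
Level-2 differences are constant, so P has degree 2.
Fitting a degree-2 polynomial gives P(m) = -3m² + 2m - 1.
The coefficient of m² is -3.

-3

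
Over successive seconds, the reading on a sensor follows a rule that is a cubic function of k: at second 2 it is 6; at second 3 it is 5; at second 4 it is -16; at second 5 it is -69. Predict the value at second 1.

-1

Write the value at k as P(k).
Write P(k) = ak³ + bk² + ck + d; the 4 given values yield a linear system in the 4 coefficients.
Solving, P(k) = -2k³ + 8k² - 3k - 4.
Then P(1) = -1.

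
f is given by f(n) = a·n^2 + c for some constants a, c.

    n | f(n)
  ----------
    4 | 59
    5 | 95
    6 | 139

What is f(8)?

251

From f(4) = 59 and f(5) = 95: 16a + c = 59 and 25a + c = 95.
Subtracting: 9a = 36, so a = 4; then c = 59 − 4·16 = -5.
So f(n) = 4n² − 5, and f(8) = 251.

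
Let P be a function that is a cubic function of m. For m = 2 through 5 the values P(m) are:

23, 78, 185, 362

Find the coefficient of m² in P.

-1

Write P(m) = am³ + bm² + cm + d; the 4 given values yield a linear system in the 4 coefficients.
Solving, P(m) = 3m³ - m² + 3m - 3.
The coefficient of m² is -1.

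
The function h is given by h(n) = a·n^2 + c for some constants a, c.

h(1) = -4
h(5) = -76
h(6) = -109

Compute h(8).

From h(1) = -4 and h(5) = -76: 1a + c = -4 and 25a + c = -76.
Subtracting: 24a = -72, so a = -3; then c = -4 − (-3)·1 = -1.
So h(n) = -3n² − 1, and h(8) = -193.

-193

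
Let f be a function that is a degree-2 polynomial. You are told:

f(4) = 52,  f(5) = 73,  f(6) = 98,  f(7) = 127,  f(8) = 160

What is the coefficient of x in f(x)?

First differences: 21, 25, 29, 33. Second differences: 4, 4, 4.
Level-2 differences are constant, so f has degree 2.
Fitting a degree-2 polynomial gives f(x) = 2x² + 3x + 8.
The coefficient of x is 3.

3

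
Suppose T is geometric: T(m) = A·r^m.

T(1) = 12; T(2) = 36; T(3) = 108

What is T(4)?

324

Consecutive ratio: 36/12 = 3, and 108/36 = 3, so r = 3.
Then A·3^1 = 12 gives A = 4, and T(m) = 4·3^m.
T(4) = 4·3^4 = 324.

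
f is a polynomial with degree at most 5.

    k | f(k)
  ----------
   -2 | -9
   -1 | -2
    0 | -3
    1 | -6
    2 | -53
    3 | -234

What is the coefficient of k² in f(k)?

First differences: 7, -1, -3, -47, -181. Second differences: -8, -2, -44, -134. Third differences: 6, -42, -90. Fourth differences: -48, -48.
Level-4 differences are constant, so f has degree 4.
Fitting a degree-4 polynomial gives f(k) = -2k^4 - 3k³ + k² + k - 3.
The coefficient of k² is 1.

1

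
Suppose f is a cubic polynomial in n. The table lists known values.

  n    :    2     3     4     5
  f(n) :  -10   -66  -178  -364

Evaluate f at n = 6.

-642

Write f(n) = an³ + bn² + cn + d; the 4 given values yield a linear system in the 4 coefficients.
Solving, f(n) = -3n³ - n² + 6n + 6.
Then f(6) = -642.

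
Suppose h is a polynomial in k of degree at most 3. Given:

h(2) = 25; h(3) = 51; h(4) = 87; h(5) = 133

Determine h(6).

First differences: 26, 36, 46. Second differences: 10, 10.
Level-2 differences are constant, so h has degree 2.
Fitting a degree-2 polynomial gives h(k) = 5k² + k + 3.
Then h(6) = 189.

189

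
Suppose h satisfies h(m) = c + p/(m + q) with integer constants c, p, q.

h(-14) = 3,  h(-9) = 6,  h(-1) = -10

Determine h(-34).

(h(m) − c)(m + q) = p for each data point; the three points give a linear system in c and q, then p follows.
Solving: c = 0, q = 4, p = -30, so h(m) = -30/(m + 4).
Then h(-34) = 0 − 30/(-30) = 1.

1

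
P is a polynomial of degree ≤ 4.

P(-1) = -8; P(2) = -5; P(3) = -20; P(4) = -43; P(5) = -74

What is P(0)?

1

Write P(k) = ak^4 + bk³ + ck² + dk + e; the 5 given values yield a linear system in the 5 coefficients.
Solving, the top 2 coefficients vanish, and P(k) = -4k² + 5k + 1.
The constant term is P(0) = 1.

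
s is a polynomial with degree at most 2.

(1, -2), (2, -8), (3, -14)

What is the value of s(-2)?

16

First differences: -6, -6.
Level-1 differences are constant, so s has degree 1.
Fitting a degree-1 polynomial gives s(x) = -6x + 4.
Then s(-2) = 16.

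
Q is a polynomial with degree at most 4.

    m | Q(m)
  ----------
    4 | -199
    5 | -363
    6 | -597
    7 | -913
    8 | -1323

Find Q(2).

-33

First differences: -164, -234, -316, -410. Second differences: -70, -82, -94. Third differences: -12, -12.
Level-3 differences are constant, so Q has degree 3.
Fitting a degree-3 polynomial gives Q(m) = -2m³ - 5m² + 3m - 3.
Then Q(2) = -33.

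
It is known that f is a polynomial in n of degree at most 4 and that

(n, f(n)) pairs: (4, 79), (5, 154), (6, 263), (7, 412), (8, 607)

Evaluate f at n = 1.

-2

Write f(n) = an^4 + bn³ + cn² + dn + e; the 5 given values yield a linear system in the 5 coefficients.
Solving, the leading coefficient vanishes, and f(n) = n³ + 2n² - 4n - 1.
Then f(1) = -2.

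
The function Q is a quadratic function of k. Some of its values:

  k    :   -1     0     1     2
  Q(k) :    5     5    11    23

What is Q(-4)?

First differences: 0, 6, 12. Second differences: 6, 6.
Level-2 differences are constant, so Q has degree 2.
Fitting a degree-2 polynomial gives Q(k) = 3k² + 3k + 5.
Then Q(-4) = 41.

41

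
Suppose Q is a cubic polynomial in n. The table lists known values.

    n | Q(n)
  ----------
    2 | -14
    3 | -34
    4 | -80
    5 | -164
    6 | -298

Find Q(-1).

First differences: -20, -46, -84, -134. Second differences: -26, -38, -50. Third differences: -12, -12.
Level-3 differences are constant, so Q has degree 3.
Fitting a degree-3 polynomial gives Q(n) = -2n³ + 5n² - 7n - 4.
Then Q(-1) = 10.

10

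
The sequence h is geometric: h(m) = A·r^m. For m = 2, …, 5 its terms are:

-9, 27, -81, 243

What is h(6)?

-729

Consecutive ratio: 27/(-9) = -3, and -81/27 = -3, so r = -3.
Then A·(-3)^2 = -9 gives A = -1, and h(m) = -1·(-3)^m.
h(6) = -1·(-3)^6 = -729.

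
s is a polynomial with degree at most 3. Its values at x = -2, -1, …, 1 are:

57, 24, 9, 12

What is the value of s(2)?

33

First differences: -33, -15, 3. Second differences: 18, 18.
Level-2 differences are constant, so s has degree 2.
Extending the table by one column gives the next first difference 21, so s(2) = 12 + 21 = 33.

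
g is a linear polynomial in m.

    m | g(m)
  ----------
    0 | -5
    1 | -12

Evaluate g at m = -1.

Write g(m) = am + b; the 2 given values yield a linear system in the 2 coefficients.
Solving, g(m) = -7m - 5.
Then g(-1) = 2.

2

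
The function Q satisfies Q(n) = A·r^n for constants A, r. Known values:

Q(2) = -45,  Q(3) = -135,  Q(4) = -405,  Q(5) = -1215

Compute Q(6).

-3645

Consecutive ratio: -135/(-45) = 3, and -405/(-135) = 3, so r = 3.
Then A·3^2 = -45 gives A = -5, and Q(n) = -5·3^n.
Q(6) = -5·3^6 = -3645.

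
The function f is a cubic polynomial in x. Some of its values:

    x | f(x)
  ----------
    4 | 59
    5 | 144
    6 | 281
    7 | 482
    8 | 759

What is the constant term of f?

First differences: 85, 137, 201, 277. Second differences: 52, 64, 76. Third differences: 12, 12.
Level-3 differences are constant, so f has degree 3.
Fitting a degree-3 polynomial gives f(x) = 2x³ - 4x² - x - 1.
The constant term is f(0) = -1.

-1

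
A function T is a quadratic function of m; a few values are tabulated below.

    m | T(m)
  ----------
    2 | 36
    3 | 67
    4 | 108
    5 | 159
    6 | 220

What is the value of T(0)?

First differences: 31, 41, 51, 61. Second differences: 10, 10, 10.
Level-2 differences are constant, so T has degree 2.
Fitting a degree-2 polynomial gives T(m) = 5m² + 6m + 4.
Then T(0) = 4.

4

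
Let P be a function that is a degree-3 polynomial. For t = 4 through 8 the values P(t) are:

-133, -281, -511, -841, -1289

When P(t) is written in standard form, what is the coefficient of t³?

-3

Write P(t) = at³ + bt² + ct + d; the 5 given values yield a linear system in the 4 coefficients.
Solving, P(t) = -3t³ + 4t² - t - 1.
The coefficient of t³ is -3.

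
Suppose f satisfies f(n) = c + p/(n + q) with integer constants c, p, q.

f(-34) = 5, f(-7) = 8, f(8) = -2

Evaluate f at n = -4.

(f(n) − c)(n + q) = p for each data point; the three points give a linear system in c and q, then p follows.
Solving: c = 4, q = -2, p = -36, so f(n) = 4 − 36/(n − 2).
Then f(-4) = 4 − 36/(-6) = 10.

10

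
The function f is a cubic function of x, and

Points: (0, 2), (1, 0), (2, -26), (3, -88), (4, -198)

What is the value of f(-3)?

First differences: -2, -26, -62, -110. Second differences: -24, -36, -48. Third differences: -12, -12.
Level-3 differences are constant, so f has degree 3.
Fitting a degree-3 polynomial gives f(x) = -2x³ - 6x² + 6x + 2.
Then f(-3) = -16.

-16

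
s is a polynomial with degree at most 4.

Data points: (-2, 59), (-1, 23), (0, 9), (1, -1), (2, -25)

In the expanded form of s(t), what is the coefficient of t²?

First differences: -36, -14, -10, -24. Second differences: 22, 4, -14. Third differences: -18, -18.
Level-3 differences are constant, so s has degree 3.
Fitting a degree-3 polynomial gives s(t) = -3t³ + 2t² - 9t + 9.
The coefficient of t² is 2.

2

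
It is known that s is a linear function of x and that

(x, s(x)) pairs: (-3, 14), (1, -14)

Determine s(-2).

Write s(x) = ax + b; the 2 given values yield a linear system in the 2 coefficients.
Solving, s(x) = -7x - 7.
Then s(-2) = 7.

7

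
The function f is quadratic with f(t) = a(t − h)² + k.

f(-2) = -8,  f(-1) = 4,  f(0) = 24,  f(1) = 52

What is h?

First differences 12, 20, 28; second difference 8 = 2a, so a = 4.
Expanding, the t-coefficient is −2ah = -8h; matching it to the data gives h = -3, and then k = -12.
So f(t) = 4(t + 3)² − 12.
Hence h = -3.

-3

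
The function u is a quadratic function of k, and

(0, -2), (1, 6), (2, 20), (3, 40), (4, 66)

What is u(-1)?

First differences: 8, 14, 20, 26. Second differences: 6, 6, 6.
Level-2 differences are constant, so u has degree 2.
Fitting a degree-2 polynomial gives u(k) = 3k² + 5k - 2.
Then u(-1) = -4.

-4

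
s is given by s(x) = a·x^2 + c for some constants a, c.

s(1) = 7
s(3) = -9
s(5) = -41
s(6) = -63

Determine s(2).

From s(1) = 7 and s(3) = -9: 1a + c = 7 and 9a + c = -9.
Subtracting: 8a = -16, so a = -2; then c = 7 − (-2)·1 = 9.
So s(x) = -2x² + 9, and s(2) = 1.

1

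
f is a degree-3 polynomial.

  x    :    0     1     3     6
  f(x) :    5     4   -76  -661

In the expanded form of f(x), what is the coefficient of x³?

-3

Write f(x) = ax³ + bx² + cx + d; the 4 given values yield a linear system in the 4 coefficients.
Solving, f(x) = -3x³ - x² + 3x + 5.
The coefficient of x³ is -3.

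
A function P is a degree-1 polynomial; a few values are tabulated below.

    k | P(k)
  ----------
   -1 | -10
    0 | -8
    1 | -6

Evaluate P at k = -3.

-14

First differences: 2, 2.
Level-1 differences are constant, so P has degree 1.
Fitting a degree-1 polynomial gives P(k) = 2k - 8.
Then P(-3) = -14.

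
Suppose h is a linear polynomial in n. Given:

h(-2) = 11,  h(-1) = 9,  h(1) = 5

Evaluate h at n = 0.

7

Write h(n) = an + b; the 3 given values yield a linear system in the 2 coefficients.
Solving, h(n) = -2n + 7.
Then h(0) = 7.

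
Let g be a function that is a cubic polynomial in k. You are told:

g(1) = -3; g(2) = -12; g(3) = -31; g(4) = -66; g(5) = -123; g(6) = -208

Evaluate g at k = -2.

Write g(k) = ak³ + bk² + ck + d; the 6 given values yield a linear system in the 4 coefficients.
Solving, g(k) = -k³ + k² - 5k + 2.
Then g(-2) = 24.

24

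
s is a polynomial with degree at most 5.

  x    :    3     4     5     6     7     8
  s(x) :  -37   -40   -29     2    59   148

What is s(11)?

First differences: -3, 11, 31, 57, 89. Second differences: 14, 20, 26, 32. Third differences: 6, 6, 6.
Level-3 differences are constant, so s has degree 3.
Fitting a degree-3 polynomial gives s(x) = x³ - 5x² - 5x - 4.
Then s(11) = 667.

667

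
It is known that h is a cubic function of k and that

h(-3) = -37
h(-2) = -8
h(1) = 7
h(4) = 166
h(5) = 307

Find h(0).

2

Write h(k) = ak³ + bk² + ck + d; the 5 given values yield a linear system in the 4 coefficients.
Solving, h(k) = 2k³ + 2k² + k + 2.
Then h(0) = 2.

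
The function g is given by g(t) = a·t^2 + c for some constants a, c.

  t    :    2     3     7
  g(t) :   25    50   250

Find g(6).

185

From g(2) = 25 and g(3) = 50: 4a + c = 25 and 9a + c = 50.
Subtracting: 5a = 25, so a = 5; then c = 25 − 5·4 = 5.
So g(t) = 5t² + 5, and g(6) = 185.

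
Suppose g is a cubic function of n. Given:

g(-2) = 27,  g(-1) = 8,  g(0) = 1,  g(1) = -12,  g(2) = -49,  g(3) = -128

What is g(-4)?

173

First differences: -19, -7, -13, -37, -79. Second differences: 12, -6, -24, -42. Third differences: -18, -18, -18.
Level-3 differences are constant, so g has degree 3.
Fitting a degree-3 polynomial gives g(n) = -3n³ - 3n² - 7n + 1.
Then g(-4) = 173.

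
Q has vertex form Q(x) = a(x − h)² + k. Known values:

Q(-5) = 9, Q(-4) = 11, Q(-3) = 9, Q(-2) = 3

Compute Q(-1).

-7

First differences 2, -2, -6; second difference -4 = 2a, so a = -2.
Expanding, the x-coefficient is −2ah = 4h; matching it to the data gives h = -4, and then k = 11.
So Q(x) = -2(x + 4)² + 11.
Q(-1) = -2·3² + 11 = -7.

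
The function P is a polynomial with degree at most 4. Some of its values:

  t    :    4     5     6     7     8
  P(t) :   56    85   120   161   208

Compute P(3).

33

Write P(t) = at^4 + bt³ + ct² + dt + e; the 5 given values yield a linear system in the 5 coefficients.
Solving, the top 2 coefficients vanish, and P(t) = 3t² + 2t.
Then P(3) = 33.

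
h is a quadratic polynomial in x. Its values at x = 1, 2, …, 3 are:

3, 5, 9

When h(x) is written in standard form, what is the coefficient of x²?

Write h(x) = ax² + bx + c; the 3 given values yield a linear system in the 3 coefficients.
Solving, h(x) = x² - x + 3.
The coefficient of x² is 1.

1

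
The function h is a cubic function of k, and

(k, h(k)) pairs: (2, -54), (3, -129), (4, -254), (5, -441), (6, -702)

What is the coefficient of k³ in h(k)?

-2

Write h(k) = ak³ + bk² + ck + d; the 5 given values yield a linear system in the 4 coefficients.
Solving, h(k) = -2k³ - 7k² - 2k - 6.
The coefficient of k³ is -2.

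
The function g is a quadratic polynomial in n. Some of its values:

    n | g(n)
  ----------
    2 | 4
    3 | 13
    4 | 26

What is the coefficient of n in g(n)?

Write g(n) = an² + bn + c; the 3 given values yield a linear system in the 3 coefficients.
Solving, g(n) = 2n² - n - 2.
The coefficient of n is -1.

-1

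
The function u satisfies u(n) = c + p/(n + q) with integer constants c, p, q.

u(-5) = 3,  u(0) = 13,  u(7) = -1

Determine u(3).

-5

(u(n) − c)(n + q) = p for each data point; the three points give a linear system in c and q, then p follows.
Solving: c = 1, q = -1, p = -12, so u(n) = 1 − 12/(n − 1).
Then u(3) = 1 − 12/2 = -5.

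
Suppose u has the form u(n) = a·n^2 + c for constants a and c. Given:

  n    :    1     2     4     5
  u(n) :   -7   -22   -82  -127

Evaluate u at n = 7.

-247

From u(1) = -7 and u(2) = -22: 1a + c = -7 and 4a + c = -22.
Subtracting: 3a = -15, so a = -5; then c = -7 − (-5)·1 = -2.
So u(n) = -5n² − 2, and u(7) = -247.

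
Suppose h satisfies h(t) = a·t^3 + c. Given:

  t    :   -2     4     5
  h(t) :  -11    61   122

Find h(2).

5

From h(-2) = -11 and h(4) = 61: -8a + c = -11 and 64a + c = 61.
Subtracting: 72a = 72, so a = 1; then c = -11 − 1·(-8) = -3.
So h(t) = 1t³ − 3, and h(2) = 5.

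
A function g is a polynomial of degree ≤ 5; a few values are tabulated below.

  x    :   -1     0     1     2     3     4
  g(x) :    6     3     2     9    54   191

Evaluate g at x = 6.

First differences: -3, -1, 7, 45, 137. Second differences: 2, 8, 38, 92. Third differences: 6, 30, 54. Fourth differences: 24, 24.
Level-4 differences are constant, so g has degree 4.
Fitting a degree-4 polynomial gives g(x) = x^4 - x³ - x + 3.
Then g(6) = 1077.

1077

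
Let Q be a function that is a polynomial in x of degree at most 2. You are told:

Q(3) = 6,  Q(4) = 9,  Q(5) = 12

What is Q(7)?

Write Q(x) = ax² + bx + c; the 3 given values yield a linear system in the 3 coefficients.
Solving, the leading coefficient vanishes, and Q(x) = 3x - 3.
Then Q(7) = 18.

18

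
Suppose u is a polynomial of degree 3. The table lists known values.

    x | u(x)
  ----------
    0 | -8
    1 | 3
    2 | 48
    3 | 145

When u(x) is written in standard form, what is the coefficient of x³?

Write u(x) = ax³ + bx² + cx + d; the 4 given values yield a linear system in the 4 coefficients.
Solving, u(x) = 3x³ + 8x² - 8.
The coefficient of x³ is 3.

3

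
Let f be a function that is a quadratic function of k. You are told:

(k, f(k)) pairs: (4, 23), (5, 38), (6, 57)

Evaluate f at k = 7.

Write f(k) = ak² + bk + c; the 3 given values yield a linear system in the 3 coefficients.
Solving, f(k) = 2k² - 3k + 3.
Then f(7) = 80.

80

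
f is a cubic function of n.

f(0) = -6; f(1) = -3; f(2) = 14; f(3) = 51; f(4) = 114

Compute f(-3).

9

First differences: 3, 17, 37, 63. Second differences: 14, 20, 26. Third differences: 6, 6.
Level-3 differences are constant, so f has degree 3.
Fitting a degree-3 polynomial gives f(n) = n³ + 4n² - 2n - 6.
Then f(-3) = 9.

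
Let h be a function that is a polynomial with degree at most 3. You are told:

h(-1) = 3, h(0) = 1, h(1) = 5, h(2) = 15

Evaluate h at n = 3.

Write h(n) = an³ + bn² + cn + d; the 4 given values yield a linear system in the 4 coefficients.
Solving, the leading coefficient vanishes, and h(n) = 3n² + n + 1.
Then h(3) = 31.

31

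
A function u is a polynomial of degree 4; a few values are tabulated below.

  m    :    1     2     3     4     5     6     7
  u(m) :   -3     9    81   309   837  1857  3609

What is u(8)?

6381

Write u(m) = am^4 + bm³ + cm² + dm + e; the 7 given values yield a linear system in the 5 coefficients.
Solving, u(m) = 2m^4 - 4m³ + 4m² - 2m - 3.
Then u(8) = 6381.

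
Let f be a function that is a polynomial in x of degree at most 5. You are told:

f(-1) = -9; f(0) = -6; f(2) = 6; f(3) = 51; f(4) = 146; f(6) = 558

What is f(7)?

Write f(x) = ax^5 + bx^4 + cx³ + dx² + ex + p; the 6 given values yield a linear system in the 6 coefficients.
Solving, the top 2 coefficients vanish, and f(x) = 3x³ - 2x² - 2x - 6.
Then f(7) = 911.

911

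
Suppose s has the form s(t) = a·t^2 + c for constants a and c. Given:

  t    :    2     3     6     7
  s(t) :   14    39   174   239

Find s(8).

314

From s(2) = 14 and s(3) = 39: 4a + c = 14 and 9a + c = 39.
Subtracting: 5a = 25, so a = 5; then c = 14 − 5·4 = -6.
So s(t) = 5t² − 6, and s(8) = 314.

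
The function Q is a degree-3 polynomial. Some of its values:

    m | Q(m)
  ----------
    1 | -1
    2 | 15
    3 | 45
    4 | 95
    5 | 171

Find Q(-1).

First differences: 16, 30, 50, 76. Second differences: 14, 20, 26. Third differences: 6, 6.
Level-3 differences are constant, so Q has degree 3.
Fitting a degree-3 polynomial gives Q(m) = m³ + m² + 6m - 9.
Then Q(-1) = -15.

-15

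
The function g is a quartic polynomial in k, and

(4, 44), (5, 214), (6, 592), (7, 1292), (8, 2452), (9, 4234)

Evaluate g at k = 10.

Write g(k) = ak^4 + bk³ + ck² + dk + e; the 6 given values yield a linear system in the 5 coefficients.
Solving, g(k) = k^4 - 3k³ - 2k² + 2k + 4.
Then g(10) = 6824.

6824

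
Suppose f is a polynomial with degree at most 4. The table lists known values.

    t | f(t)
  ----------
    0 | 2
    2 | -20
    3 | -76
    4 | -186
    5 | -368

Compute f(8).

-1526

Write f(t) = at^4 + bt³ + ct² + dt + e; the 5 given values yield a linear system in the 5 coefficients.
Solving, the leading coefficient vanishes, and f(t) = -3t³ + t + 2.
Then f(8) = -1526.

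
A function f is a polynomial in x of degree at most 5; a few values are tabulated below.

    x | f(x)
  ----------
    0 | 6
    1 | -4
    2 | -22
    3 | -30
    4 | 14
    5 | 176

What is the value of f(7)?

Write f(x) = ax^5 + bx^4 + cx³ + dx² + ex + p; the 6 given values yield a linear system in the 6 coefficients.
Solving, the leading coefficient vanishes, and f(x) = x^4 - 3x³ - 2x² - 6x + 6.
Then f(7) = 1238.

1238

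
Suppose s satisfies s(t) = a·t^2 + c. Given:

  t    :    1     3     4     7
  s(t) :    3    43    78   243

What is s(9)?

From s(1) = 3 and s(3) = 43: 1a + c = 3 and 9a + c = 43.
Subtracting: 8a = 40, so a = 5; then c = 3 − 5·1 = -2.
So s(t) = 5t² − 2, and s(9) = 403.

403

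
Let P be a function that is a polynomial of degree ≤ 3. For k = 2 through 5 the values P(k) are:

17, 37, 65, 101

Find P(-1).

5

First differences: 20, 28, 36. Second differences: 8, 8.
Level-2 differences are constant, so P has degree 2.
Fitting a degree-2 polynomial gives P(k) = 4k² + 1.
Then P(-1) = 5.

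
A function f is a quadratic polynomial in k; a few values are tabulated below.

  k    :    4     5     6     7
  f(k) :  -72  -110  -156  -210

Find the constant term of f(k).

0

First differences: -38, -46, -54. Second differences: -8, -8.
Level-2 differences are constant, so f has degree 2.
Fitting a degree-2 polynomial gives f(k) = -4k² - 2k.
The constant term is f(0) = 0.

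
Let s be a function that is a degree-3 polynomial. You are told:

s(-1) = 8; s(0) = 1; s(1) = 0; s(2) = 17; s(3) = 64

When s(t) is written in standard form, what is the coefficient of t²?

Write s(t) = at³ + bt² + ct + d; the 5 given values yield a linear system in the 4 coefficients.
Solving, s(t) = 2t³ + 3t² - 6t + 1.
The coefficient of t² is 3.

3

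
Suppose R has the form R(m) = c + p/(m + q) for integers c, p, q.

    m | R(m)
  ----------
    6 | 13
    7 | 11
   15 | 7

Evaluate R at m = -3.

1

(R(m) − c)(m + q) = p for each data point; the three points give a linear system in c and q, then p follows.
Solving: c = 5, q = -3, p = 24, so R(m) = 5 + 24/(m − 3).
Then R(-3) = 5 + 24/(-6) = 1.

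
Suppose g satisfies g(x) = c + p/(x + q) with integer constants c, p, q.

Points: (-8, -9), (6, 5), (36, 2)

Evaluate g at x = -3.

(g(x) − c)(x + q) = p for each data point; the three points give a linear system in c and q, then p follows.
Solving: c = 1, q = 4, p = 40, so g(x) = 1 + 40/(x + 4).
Then g(-3) = 1 + 40/1 = 41.

41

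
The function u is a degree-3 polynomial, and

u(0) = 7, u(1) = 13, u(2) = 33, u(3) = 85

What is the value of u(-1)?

-3

Write u(x) = ax³ + bx² + cx + d; the 4 given values yield a linear system in the 4 coefficients.
Solving, u(x) = 3x³ - 2x² + 5x + 7.
Then u(-1) = -3.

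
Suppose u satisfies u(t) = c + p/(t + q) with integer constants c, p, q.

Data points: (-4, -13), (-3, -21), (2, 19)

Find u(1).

27

(u(t) − c)(t + q) = p for each data point; the three points give a linear system in c and q, then p follows.
Solving: c = 3, q = 1, p = 48, so u(t) = 3 + 48/(t + 1).
Then u(1) = 3 + 48/2 = 27.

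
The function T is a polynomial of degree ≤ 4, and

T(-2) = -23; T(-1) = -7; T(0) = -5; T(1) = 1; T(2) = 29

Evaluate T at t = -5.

First differences: 16, 2, 6, 28. Second differences: -14, 4, 22. Third differences: 18, 18.
Level-3 differences are constant, so T has degree 3.
Fitting a degree-3 polynomial gives T(t) = 3t³ + 2t² + t - 5.
Then T(-5) = -335.

-335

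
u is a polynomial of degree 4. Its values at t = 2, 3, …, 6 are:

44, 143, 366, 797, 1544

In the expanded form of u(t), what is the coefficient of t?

Write u(t) = at^4 + bt³ + ct² + dt + e; the 5 given values yield a linear system in the 5 coefficients.
Solving, u(t) = t^4 + 7t² - t + 2.
The coefficient of t is -1.

-1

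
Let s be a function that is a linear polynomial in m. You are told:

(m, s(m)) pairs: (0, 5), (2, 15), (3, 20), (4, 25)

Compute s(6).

35

Write s(m) = am + b; the 4 given values yield a linear system in the 2 coefficients.
Solving, s(m) = 5m + 5.
Then s(6) = 35.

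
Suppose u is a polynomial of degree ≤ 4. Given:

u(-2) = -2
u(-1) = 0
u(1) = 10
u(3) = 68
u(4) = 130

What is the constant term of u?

2

Write u(t) = at^4 + bt³ + ct² + dt + e; the 5 given values yield a linear system in the 5 coefficients.
Solving, the leading coefficient vanishes, and u(t) = t³ + 3t² + 4t + 2.
The constant term is u(0) = 2.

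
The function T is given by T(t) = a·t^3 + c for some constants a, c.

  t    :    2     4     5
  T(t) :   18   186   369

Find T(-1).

-9

From T(2) = 18 and T(4) = 186: 8a + c = 18 and 64a + c = 186.
Subtracting: 56a = 168, so a = 3; then c = 18 − 3·8 = -6.
So T(t) = 3t³ − 6, and T(-1) = -9.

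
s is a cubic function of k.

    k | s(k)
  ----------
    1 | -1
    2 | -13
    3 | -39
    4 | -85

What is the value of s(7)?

-403

Write s(k) = ak³ + bk² + ck + d; the 4 given values yield a linear system in the 4 coefficients.
Solving, s(k) = -k³ - k² - 2k + 3.
Then s(7) = -403.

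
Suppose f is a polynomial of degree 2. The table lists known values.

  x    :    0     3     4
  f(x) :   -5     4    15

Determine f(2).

Write f(x) = ax² + bx + c; the 3 given values yield a linear system in the 3 coefficients.
Solving, f(x) = 2x² - 3x - 5.
Then f(2) = -3.

-3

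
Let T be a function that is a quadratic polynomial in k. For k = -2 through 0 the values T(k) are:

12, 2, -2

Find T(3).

Write T(k) = ak² + bk + c; the 3 given values yield a linear system in the 3 coefficients.
Solving, T(k) = 3k² - k - 2.
Then T(3) = 22.

22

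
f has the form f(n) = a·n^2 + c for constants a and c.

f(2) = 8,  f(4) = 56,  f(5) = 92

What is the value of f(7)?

From f(2) = 8 and f(4) = 56: 4a + c = 8 and 16a + c = 56.
Subtracting: 12a = 48, so a = 4; then c = 8 − 4·4 = -8.
So f(n) = 4n² − 8, and f(7) = 188.

188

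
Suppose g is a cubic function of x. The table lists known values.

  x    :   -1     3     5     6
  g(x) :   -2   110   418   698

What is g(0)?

8

Write g(x) = ax³ + bx² + cx + d; the 4 given values yield a linear system in the 4 coefficients.
Solving, g(x) = 3x³ + 7x + 8.
Then g(0) = 8.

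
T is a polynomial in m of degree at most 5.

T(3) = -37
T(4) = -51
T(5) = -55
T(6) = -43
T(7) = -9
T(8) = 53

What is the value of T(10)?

First differences: -14, -4, 12, 34, 62. Second differences: 10, 16, 22, 28. Third differences: 6, 6, 6.
Level-3 differences are constant, so T has degree 3.
Fitting a degree-3 polynomial gives T(m) = m³ - 7m² - 2m + 5.
Then T(10) = 285.

285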